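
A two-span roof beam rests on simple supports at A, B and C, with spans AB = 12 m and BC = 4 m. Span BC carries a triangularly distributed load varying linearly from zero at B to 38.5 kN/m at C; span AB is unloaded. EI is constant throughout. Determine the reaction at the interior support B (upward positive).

Release continuity at B by inserting a hinge; the redundant is the internal moment M_B. The primary structure is two simply-supported spans AB and BC.
Discontinuity in slope at B on the released structure — sum the simple-span end rotations:
  span BC: triangular load, peak 38.5: 7w₀L³/(360EI) = 47.91/EI
  relative rotation θ_0 = (0 + 47.91)/EI = 47.91/EI
A unit hogging moment at B produces rotation L₁/(3EI) + L₂/(3EI) = 5.333/EI.
Slope continuity at B: θ_0 = M_B·5.333/EI, so M_B = 47.91/5.333 = 8.983 kN·m (hogging).
Span AB, ΣM about A with M_B applied at B: R_B^{AB}·12 = 0 + 8.983, so R_B^{AB} = 0.7486 kN and R_A = 0 − 0.7486 = -0.7486 kN.
Span BC, ΣM about C: R_B^{BC}·4 = 102.7 + 8.983, so R_B^{BC} = 27.91 kN and R_C = 77 − 27.91 = 49.09 kN.
R_B = 0.7486 + 27.91 = 28.66 kN.

R_B = 28.66 kN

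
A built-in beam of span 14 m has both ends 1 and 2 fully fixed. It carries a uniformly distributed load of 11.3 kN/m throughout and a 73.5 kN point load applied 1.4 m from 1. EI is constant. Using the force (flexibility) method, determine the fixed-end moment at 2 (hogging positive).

Take the two fixed-end moments M_1, M_2 as redundants; the released structure is the simple span 12.
End rotations of the released simple span under the applied load (×1/EI):
  at 1: UDL 11.3: wL³/(24EI) = 1292/EI
  at 2: UDL 11.3: wL³/(24EI) = 1292/EI
  at 1: point load 73.5 at a = 1.4: Pab(L + b)/(6LEI) = 410.6/EI
  at 2: point load 73.5 at a = 1.4: Pab(L + a)/(6LEI) = 237.7/EI
  θ_10 = 1703/EI,  θ_20 = 1530/EI
Flexibility coefficients: a unit moment at one end gives L/(3EI) there and L/(6EI) at the far end, so f₁₁ = f₂₂ = 4.667/EI and f₁₂ = f₂₁ = 2.333/EI.
Compatibility — zero rotation at each built-in end:
  4.667 M_1 + 2.333 M_2 = 1703
  2.333 M_1 + 4.667 M_2 = 1530
Solving the pair gives M_1 = 267.9 kN·m and M_2 = 193.8 kN·m (hogging).

M_2 = 193.8 kN·m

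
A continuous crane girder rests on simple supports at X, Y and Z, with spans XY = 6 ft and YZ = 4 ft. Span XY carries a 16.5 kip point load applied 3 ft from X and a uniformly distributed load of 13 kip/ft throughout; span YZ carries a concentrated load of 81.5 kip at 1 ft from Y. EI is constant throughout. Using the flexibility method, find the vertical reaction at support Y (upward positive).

Release continuity at Y by inserting a hinge; the redundant is the internal moment M_Y. The primary structure is two simply-supported spans XY and YZ.
Discontinuity in slope at Y on the released structure — sum the simple-span end rotations:
  span XY: point load 16.5 at a = 3: Pab(L + a)/(6LEI) = 37.12/EI
  span XY: UDL 13: wL³/(24EI) = 117/EI
  span YZ: point load 81.5 at a = 1: Pab(L + b)/(6LEI) = 71.31/EI
  relative rotation θ_0 = (154.1 + 71.31)/EI = 225.4/EI
A unit hogging moment at Y produces rotation L₁/(3EI) + L₂/(3EI) = 3.333/EI.
Slope continuity at Y: θ_0 = M_Y·3.333/EI, so M_Y = 225.4/3.333 = 67.63 kip·ft (hogging).
Span XY, ΣM about X with M_Y applied at Y: R_Y^{XY}·6 = 283.5 + 67.63, so R_Y^{XY} = 58.52 kip and R_X = 94.5 − 58.52 = 35.98 kip.
Span YZ, ΣM about Z: R_Y^{YZ}·4 = 244.5 + 67.63, so R_Y^{YZ} = 78.03 kip and R_Z = 81.5 − 78.03 = 3.467 kip.
R_Y = 58.52 + 78.03 = 136.6 kip.

R_Y = 136.6 kip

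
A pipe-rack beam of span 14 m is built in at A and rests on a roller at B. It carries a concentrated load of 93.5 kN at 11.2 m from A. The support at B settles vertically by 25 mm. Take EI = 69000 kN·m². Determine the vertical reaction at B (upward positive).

R_B = 63.94 kN

Remove the prop at B; the released (primary) structure is a cantilever built in at A.
Free-end deflection of the primary structure under the applied loading (downward +):
  point load 93.5 at a = 11.2: Pa²(3L − a)/(6EI) = 60207/EI
Tip deflection under a unit load at B: L³/(3EI) = 914.7/EI.
With EI = 69000 kN·m²: δ_0 = 0.87257 m and δ_{BB} = 0.013256 m/kN.
Compatibility — the beam at B must follow the support down by 0.025 m: δ_0 − R_B·δ_{BB} = 0.025, so R_B = (0.87257 − 0.025)/0.013256 = 63.94 kN.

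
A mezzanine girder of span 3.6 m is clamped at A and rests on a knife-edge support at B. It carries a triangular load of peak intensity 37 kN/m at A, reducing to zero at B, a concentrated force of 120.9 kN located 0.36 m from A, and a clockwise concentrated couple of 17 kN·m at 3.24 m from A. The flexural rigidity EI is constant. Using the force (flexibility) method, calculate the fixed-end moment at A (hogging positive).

Release the roller at B. Primary structure: cantilever fixed at A.
Primary-structure tip deflection at B by superposition:
  triangular load, peak 37 at the fixed end: w₀L⁴/(30EI) = 207.2/EI
  point load 120.9 at a = 0.36: Pa²(3L − a)/(6EI) = 27.26/EI
  clockwise couple 17 at a = 3.24: M₀a(2L − a)/(2EI) = 109.1/EI
  δ_0 = 343.5/EI
Flexibility coefficient — unit upward force at B: δ_{BB} = L³/(3EI) = 15.55/EI.
The prop prevents deflection at B: R_B = δ_0/δ_{BB} = 343.5/15.55 = 22.09 kN.
Moment equilibrium about A: M_A = Σ(load moments about A) − R_B·L = 140.4 − 22.09×3.6 = 60.94 kN·m.

M_A = 60.94 kN·m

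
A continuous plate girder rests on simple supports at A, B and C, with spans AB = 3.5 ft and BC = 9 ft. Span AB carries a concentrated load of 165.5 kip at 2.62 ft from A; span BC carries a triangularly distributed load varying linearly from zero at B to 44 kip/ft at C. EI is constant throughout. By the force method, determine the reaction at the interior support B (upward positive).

R_B = 259.9 kip

Take M_B as the redundant. Released structure: two simple spans AB and BC with a hinge at B.
Discontinuity in slope at B on the released structure — sum the simple-span end rotations:
  span AB: point load 165.5 at a = 2.62: Pab(L + a)/(6LEI) = 111.2/EI
  span BC: triangular load, peak 44: 7w₀L³/(360EI) = 623.7/EI
  relative rotation θ_0 = (111.2 + 623.7)/EI = 734.9/EI
A unit hogging moment at B produces rotation L₁/(3EI) + L₂/(3EI) = 4.167/EI.
Slope continuity at B: θ_0 = M_B·4.167/EI, so M_B = 734.9/4.167 = 176.4 kip·ft (hogging).
Span AB, ΣM about A with M_B applied at B: R_B^{AB}·3.5 = 433.6 + 176.4, so R_B^{AB} = 174.3 kip and R_A = 165.5 − 174.3 = -8.782 kip.
Span BC, ΣM about C: R_B^{BC}·9 = 594 + 176.4, so R_B^{BC} = 85.6 kip and R_C = 198 − 85.6 = 112.4 kip.
R_B = 174.3 + 85.6 = 259.9 kip.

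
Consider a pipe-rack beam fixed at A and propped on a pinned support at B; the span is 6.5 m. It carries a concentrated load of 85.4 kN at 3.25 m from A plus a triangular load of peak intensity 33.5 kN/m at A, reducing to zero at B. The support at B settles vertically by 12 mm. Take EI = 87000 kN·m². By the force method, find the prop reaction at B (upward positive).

Take the reaction at B as the redundant and release it; the primary structure is a cantilever fixed at A.
Free-end deflection of the primary structure under the applied loading (downward +):
  point load 85.4 at a = 3.25: Pa²(3L − a)/(6EI) = 2443/EI
  triangular load, peak 33.5 at the fixed end: w₀L⁴/(30EI) = 1993/EI
  δ_0 = 4436/EI
Flexibility coefficient — unit upward force at B: δ_{BB} = L³/(3EI) = 91.54/EI.
With EI = 87000 kN·m²: δ_0 = 0.050992 m and δ_{BB} = 0.001052 m/kN.
Compatibility — the beam at B must follow the support down by 0.012 m: δ_0 − R_B·δ_{BB} = 0.012, so R_B = (0.050992 − 0.012)/0.001052 = 37.06 kN.

R_B = 37.06 kN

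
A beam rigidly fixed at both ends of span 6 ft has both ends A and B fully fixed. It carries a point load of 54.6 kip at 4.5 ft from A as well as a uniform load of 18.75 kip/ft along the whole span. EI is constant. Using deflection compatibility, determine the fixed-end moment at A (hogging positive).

Take the two fixed-end moments M_A, M_B as redundants; the released structure is the simple span AB.
On the primary (simply-supported) span, the end slopes from the loading are:
  at A: point load 54.6 at a = 4.5: Pab(L + b)/(6LEI) = 76.78/EI
  at B: point load 54.6 at a = 4.5: Pab(L + a)/(6LEI) = 107.5/EI
  at A: UDL 18.75: wL³/(24EI) = 168.8/EI
  at B: UDL 18.75: wL³/(24EI) = 168.8/EI
  θ_A0 = 245.5/EI,  θ_B0 = 276.2/EI
Flexibility coefficients: a unit moment at one end gives L/(3EI) there and L/(6EI) at the far end, so f₁₁ = f₂₂ = 2/EI and f₁₂ = f₂₁ = 1/EI.
Compatibility — zero rotation at each built-in end:
  2 M_A + 1 M_B = 245.5
  1 M_A + 2 M_B = 276.2
Solving the pair gives M_A = 71.61 kip·ft and M_B = 102.3 kip·ft (hogging).

M_A = 71.61 kip·ft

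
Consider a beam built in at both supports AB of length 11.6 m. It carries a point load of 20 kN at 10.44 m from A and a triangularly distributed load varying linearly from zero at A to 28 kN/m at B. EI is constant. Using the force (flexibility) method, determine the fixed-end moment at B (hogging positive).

Release both end moments; the primary structure is a simply-supported span AB with redundants M_A and M_B.
Simple-span end rotations at A and B under the given loads:
  at A: point load 20 at a = 10.44: Pab(L + b)/(6LEI) = 44.4/EI
  at B: point load 20 at a = 10.44: Pab(L + a)/(6LEI) = 76.7/EI
  at A: triangular load, peak 28: 7w₀L³/(360EI) = 849.8/EI
  at B: triangular load, peak 28: w₀L³/(45EI) = 971.2/EI
  θ_A0 = 894.2/EI,  θ_B0 = 1048/EI
Flexibility coefficients: a unit moment at one end gives L/(3EI) there and L/(6EI) at the far end, so f₁₁ = f₂₂ = 3.867/EI and f₁₂ = f₂₁ = 1.933/EI.
Compatibility — zero rotation at each built-in end:
  3.867 M_A + 1.933 M_B = 894.2
  1.933 M_A + 3.867 M_B = 1048
Solving the pair gives M_A = 127.7 kN·m and M_B = 207.2 kN·m (hogging).

M_B = 207.2 kN·m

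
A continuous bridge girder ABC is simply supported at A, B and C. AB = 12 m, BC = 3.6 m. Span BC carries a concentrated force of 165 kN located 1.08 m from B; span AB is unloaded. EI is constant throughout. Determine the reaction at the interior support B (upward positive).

R_B = 124.3 kN

Take M_B as the redundant. Released structure: two simple spans AB and BC with a hinge at B.
Discontinuity in slope at B on the released structure — sum the simple-span end rotations:
  span BC: point load 165 at a = 1.08: Pab(L + b)/(6LEI) = 127.2/EI
  relative rotation θ_0 = (0 + 127.2)/EI = 127.2/EI
A unit hogging moment at B produces rotation L₁/(3EI) + L₂/(3EI) = 5.2/EI.
Slope continuity at B: θ_0 = M_B·5.2/EI, so M_B = 127.2/5.2 = 24.47 kN·m (hogging).
Span AB, ΣM about A with M_B applied at B: R_B^{AB}·12 = 0 + 24.47, so R_B^{AB} = 2.039 kN and R_A = 0 − 2.039 = -2.039 kN.
Span BC, ΣM about C: R_B^{BC}·3.6 = 415.8 + 24.47, so R_B^{BC} = 122.3 kN and R_C = 165 − 122.3 = 42.7 kN.
R_B = 2.039 + 122.3 = 124.3 kN.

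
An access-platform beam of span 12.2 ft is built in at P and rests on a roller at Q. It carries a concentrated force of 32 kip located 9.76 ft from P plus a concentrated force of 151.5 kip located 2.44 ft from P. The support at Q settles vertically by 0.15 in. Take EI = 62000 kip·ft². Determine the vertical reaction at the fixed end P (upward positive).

R_P = 153.8 kip

Choose R_Q as the redundant. The primary structure is the cantilever fixed at P.
Deflection at Q on the released cantilever, summing each load's contribution:
  point load 32 at a = 9.76: Pa²(3L − a)/(6EI) = 13636/EI
  point load 151.5 at a = 2.44: Pa²(3L − a)/(6EI) = 5135/EI
  δ_0 = 18771/EI
Flexibility coefficient — unit upward force at Q: δ_{QQ} = L³/(3EI) = 605.3/EI.
With EI = 62000 kip·ft²: δ_0 = 0.30276 ft and δ_{QQ} = 0.009763 ft/kip.
Compatibility — the beam at Q must follow the support down by 0.0125 ft: δ_0 − R_Q·δ_{QQ} = 0.0125, so R_Q = (0.30276 − 0.0125)/0.009763 = 29.73 kip.
Vertical equilibrium: R_P = ΣP − R_Q = 183.5 − 29.73 = 153.8 kip.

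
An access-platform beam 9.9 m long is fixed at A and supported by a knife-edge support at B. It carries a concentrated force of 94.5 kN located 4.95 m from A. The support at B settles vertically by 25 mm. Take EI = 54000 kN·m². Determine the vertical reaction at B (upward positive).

R_B = 25.36 kN

Take the reaction at B as the redundant and release it; the primary structure is a cantilever fixed at A.
Downward deflection at the released point B due to the loads:
  point load 94.5 at a = 4.95: Pa²(3L − a)/(6EI) = 9551/EI
Flexibility coefficient — unit upward force at B: δ_{BB} = L³/(3EI) = 323.4/EI.
With EI = 54000 kN·m²: δ_0 = 0.17688 m and δ_{BB} = 0.00599 m/kN.
Compatibility — the beam at B must follow the support down by 0.025 m: δ_0 − R_B·δ_{BB} = 0.025, so R_B = (0.17688 − 0.025)/0.00599 = 25.36 kN.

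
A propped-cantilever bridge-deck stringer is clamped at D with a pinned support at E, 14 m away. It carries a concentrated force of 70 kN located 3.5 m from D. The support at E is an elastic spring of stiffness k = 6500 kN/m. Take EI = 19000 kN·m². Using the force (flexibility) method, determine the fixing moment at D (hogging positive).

M_D = 161 kN·m

Take the reaction at E as the redundant and release it; the primary structure is a cantilever fixed at D.
Downward deflection at the released point E due to the loads:
  point load 70 at a = 3.5: Pa²(3L − a)/(6EI) = 5502/EI
Tip deflection under a unit load at E: L³/(3EI) = 914.7/EI.
With EI = 19000 kN·m²: δ_0 = 0.28959 m and δ_{EE} = 0.04814 m/kN.
Compatibility — the spring shortens by R_E/k under the reaction it provides: δ_0 − R_E·δ_{EE} = R_E/k. With 1/k = 0.000154 m/kN, R_E = δ_0 / (δ_{EE} + 1/k) = 0.28959 / (0.04814 + 0.000154) = 5.996 kN.
Moment equilibrium about D: M_D = Σ(load moments about D) − R_E·L = 245 − 5.996×14 = 161 kN·m.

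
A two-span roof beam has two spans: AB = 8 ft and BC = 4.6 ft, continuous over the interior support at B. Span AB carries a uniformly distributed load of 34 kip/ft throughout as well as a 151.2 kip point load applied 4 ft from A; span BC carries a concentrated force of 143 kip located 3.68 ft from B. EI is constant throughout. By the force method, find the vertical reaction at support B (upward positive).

R_B = 356.5 kip

Take M_B as the redundant. Released structure: two simple spans AB and BC with a hinge at B.
Rotations at B on the released spans (each span's end-slope, ×1/EI):
  span AB: UDL 34: wL³/(24EI) = 725.3/EI
  span AB: point load 151.2 at a = 4: Pab(L + a)/(6LEI) = 604.8/EI
  span BC: point load 143 at a = 3.68: Pab(L + b)/(6LEI) = 96.83/EI
  relative rotation θ_0 = (1330 + 96.83)/EI = 1427/EI
A unit hogging moment at B produces rotation L₁/(3EI) + L₂/(3EI) = 4.2/EI.
Slope continuity at B: θ_0 = M_B·4.2/EI, so M_B = 1427/4.2 = 339.8 kip·ft (hogging).
Span AB, ΣM about A with M_B applied at B: R_B^{AB}·8 = 1693 + 339.8, so R_B^{AB} = 254.1 kip and R_A = 423.2 − 254.1 = 169.1 kip.
Span BC, ΣM about C: R_B^{BC}·4.6 = 131.6 + 339.8, so R_B^{BC} = 102.5 kip and R_C = 143 − 102.5 = 40.54 kip.
R_B = 254.1 + 102.5 = 356.5 kip.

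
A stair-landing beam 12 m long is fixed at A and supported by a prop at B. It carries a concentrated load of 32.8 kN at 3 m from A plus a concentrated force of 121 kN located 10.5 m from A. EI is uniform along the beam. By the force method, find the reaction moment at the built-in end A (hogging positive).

Choose R_B as the redundant. The primary structure is the cantilever fixed at A.
Primary-structure tip deflection at B by superposition:
  point load 32.8 at a = 3: Pa²(3L − a)/(6EI) = 1624/EI
  point load 121 at a = 10.5: Pa²(3L − a)/(6EI) = 56696/EI
  δ_0 = 58320/EI
Tip deflection under a unit load at B: L³/(3EI) = 576/EI.
The prop prevents deflection at B: R_B = δ_0/δ_{BB} = 58320/576 = 101.2 kN.
Moment equilibrium about A: M_A = Σ(load moments about A) − R_B·L = 1369 − 101.2×12 = 153.9 kN·m.

M_A = 153.9 kN·m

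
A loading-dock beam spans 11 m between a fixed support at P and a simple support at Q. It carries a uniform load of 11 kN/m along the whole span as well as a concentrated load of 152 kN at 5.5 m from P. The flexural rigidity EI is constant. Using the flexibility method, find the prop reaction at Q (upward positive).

R_Q = 92.88 kN

Choose R_Q as the redundant. The primary structure is the cantilever fixed at P.
Downward deflection at the released point Q due to the loads:
  UDL 11: wL⁴/(8EI) = 20131/EI
  point load 152 at a = 5.5: Pa²(3L − a)/(6EI) = 21074/EI
  δ_0 = 41206/EI
Tip deflection under a unit load at Q: L³/(3EI) = 443.7/EI.
Compatibility at Q: δ_0 − R_Q·δ_{QQ} = 0, so R_Q = 41206/443.7 = 92.88 kN.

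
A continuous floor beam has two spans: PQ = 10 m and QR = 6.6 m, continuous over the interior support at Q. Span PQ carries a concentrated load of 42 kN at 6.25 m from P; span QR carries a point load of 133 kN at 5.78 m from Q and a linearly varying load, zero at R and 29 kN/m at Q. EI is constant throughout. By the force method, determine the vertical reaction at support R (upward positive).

Insert a hinge at Q; M_Q is the redundant, and each span becomes simply supported.
Rotations at Q on the released spans (each span's end-slope, ×1/EI):
  span PQ: point load 42 at a = 6.25: Pab(L + a)/(6LEI) = 266.6/EI
  span QR: point load 133 at a = 5.78: Pab(L + b)/(6LEI) = 118.1/EI
  span QR: triangular load, peak 29: w₀L³/(45EI) = 185.3/EI
  relative rotation θ_0 = (266.6 + 303.4)/EI = 570/EI
A unit hogging moment at Q produces rotation L₁/(3EI) + L₂/(3EI) = 5.533/EI.
Slope continuity at Q: θ_0 = M_Q·5.533/EI, so M_Q = 570/5.533 = 103 kN·m (hogging).
Span QR, ΣM about R: R_Q^{QR}·6.6 = 530.1 + 103, so R_Q^{QR} = 95.93 kN and R_R = 228.7 − 95.93 = 132.8 kN.

R_R = 132.8 kN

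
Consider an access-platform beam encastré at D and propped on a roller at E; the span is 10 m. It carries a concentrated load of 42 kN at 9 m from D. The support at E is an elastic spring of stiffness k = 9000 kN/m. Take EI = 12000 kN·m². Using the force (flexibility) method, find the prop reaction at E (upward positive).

R_E = 35.58 kN

Release the roller at E. Primary structure: cantilever fixed at D.
Primary-structure tip deflection at E by superposition:
  point load 42 at a = 9: Pa²(3L − a)/(6EI) = 11907/EI
Flexibility coefficient — unit upward force at E: δ_{EE} = L³/(3EI) = 333.3/EI.
With EI = 12000 kN·m²: δ_0 = 0.99225 m and δ_{EE} = 0.027778 m/kN.
Compatibility — the spring shortens by R_E/k under the reaction it provides: δ_0 − R_E·δ_{EE} = R_E/k. With 1/k = 0.000111 m/kN, R_E = δ_0 / (δ_{EE} + 1/k) = 0.99225 / (0.027778 + 0.000111) = 35.58 kN.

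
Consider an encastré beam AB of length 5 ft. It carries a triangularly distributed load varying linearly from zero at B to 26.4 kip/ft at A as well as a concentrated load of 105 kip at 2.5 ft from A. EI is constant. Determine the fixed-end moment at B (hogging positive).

M_B = 87.62 kip·ft

Release both end moments; the primary structure is a simply-supported span AB with redundants M_A and M_B.
On the primary (simply-supported) span, the end slopes from the loading are:
  at A: triangular load, peak 26.4: w₀L³/(45EI) = 73.33/EI
  at B: triangular load, peak 26.4: 7w₀L³/(360EI) = 64.17/EI
  at A: point load 105 at a = 2.5: Pab(L + b)/(6LEI) = 164.1/EI
  at B: point load 105 at a = 2.5: Pab(L + a)/(6LEI) = 164.1/EI
  θ_A0 = 237.4/EI,  θ_B0 = 228.2/EI
Flexibility coefficients: a unit moment at one end gives L/(3EI) there and L/(6EI) at the far end, so f₁₁ = f₂₂ = 1.667/EI and f₁₂ = f₂₁ = 0.8333/EI.
Compatibility — zero rotation at each built-in end:
  1.667 M_A + 0.8333 M_B = 237.4
  0.8333 M_A + 1.667 M_B = 228.2
Solving the pair gives M_A = 98.62 kip·ft and M_B = 87.62 kip·ft (hogging).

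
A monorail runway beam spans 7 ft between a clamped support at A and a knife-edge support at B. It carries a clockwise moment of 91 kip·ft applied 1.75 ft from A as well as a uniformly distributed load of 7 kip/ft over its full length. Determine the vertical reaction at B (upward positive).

Choose R_B as the redundant. The primary structure is the cantilever fixed at A.
Free-end deflection of the primary structure under the applied loading (downward +):
  clockwise couple 91 at a = 1.75: M₀a(2L − a)/(2EI) = 975.4/EI
  UDL 7: wL⁴/(8EI) = 2101/EI
  δ_0 = 3076/EI
Tip deflection under a unit load at B: L³/(3EI) = 114.3/EI.
The prop prevents deflection at B: R_B = δ_0/δ_{BB} = 3076/114.3 = 26.91 kip.

R_B = 26.91 kip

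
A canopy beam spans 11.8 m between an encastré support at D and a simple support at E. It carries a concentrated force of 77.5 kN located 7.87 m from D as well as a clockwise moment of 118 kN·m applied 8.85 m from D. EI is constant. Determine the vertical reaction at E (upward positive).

Choose R_E as the redundant. The primary structure is the cantilever fixed at D.
Downward deflection at the released point E due to the loads:
  point load 77.5 at a = 7.87: Pa²(3L − a)/(6EI) = 22025/EI
  clockwise couple 118 at a = 8.85: M₀a(2L − a)/(2EI) = 7702/EI
  δ_0 = 29726/EI
Flexibility coefficient — unit upward force at E: δ_{EE} = L³/(3EI) = 547.7/EI.
The prop prevents deflection at E: R_E = δ_0/δ_{EE} = 29726/547.7 = 54.28 kN.

R_E = 54.28 kN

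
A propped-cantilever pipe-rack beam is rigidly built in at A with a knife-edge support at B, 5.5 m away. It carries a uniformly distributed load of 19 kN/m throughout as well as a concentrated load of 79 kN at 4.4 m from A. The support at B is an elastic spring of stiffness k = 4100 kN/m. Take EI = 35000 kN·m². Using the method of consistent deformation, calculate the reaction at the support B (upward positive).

Remove the prop at B; the released (primary) structure is a cantilever built in at A.
Downward deflection at the released point B due to the loads:
  UDL 19: wL⁴/(8EI) = 2173/EI
  point load 79 at a = 4.4: Pa²(3L − a)/(6EI) = 3084/EI
  δ_0 = 5258/EI
Tip deflection under a unit load at B: L³/(3EI) = 55.46/EI.
With EI = 35000 kN·m²: δ_0 = 0.15022 m and δ_{BB} = 0.001585 m/kN.
Compatibility — the spring shortens by R_B/k under the reaction it provides: δ_0 − R_B·δ_{BB} = R_B/k. With 1/k = 0.000244 m/kN, R_B = δ_0 / (δ_{BB} + 1/k) = 0.15022 / (0.001585 + 0.000244) = 82.16 kN.

R_B = 82.16 kN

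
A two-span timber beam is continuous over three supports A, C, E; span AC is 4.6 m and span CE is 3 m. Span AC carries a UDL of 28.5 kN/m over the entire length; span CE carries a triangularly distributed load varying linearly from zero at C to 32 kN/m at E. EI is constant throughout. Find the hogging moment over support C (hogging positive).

M_C = 52.26 kN·m

Insert a hinge at C; M_C is the redundant, and each span becomes simply supported.
Rotations at C on the released spans (each span's end-slope, ×1/EI):
  span AC: UDL 28.5: wL³/(24EI) = 115.6/EI
  span CE: triangular load, peak 32: 7w₀L³/(360EI) = 16.8/EI
  relative rotation θ_0 = (115.6 + 16.8)/EI = 132.4/EI
A unit hogging moment at C produces rotation L₁/(3EI) + L₂/(3EI) = 2.533/EI.
Compatibility: M_C·(L₁+L₂)/(3EI) = θ_0, giving M_C = 52.26 kN·m (hogging).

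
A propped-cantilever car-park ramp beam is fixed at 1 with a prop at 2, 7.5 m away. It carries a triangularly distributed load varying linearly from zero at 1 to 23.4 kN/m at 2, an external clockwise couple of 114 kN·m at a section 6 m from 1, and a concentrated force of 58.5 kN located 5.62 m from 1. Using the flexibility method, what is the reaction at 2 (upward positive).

Take the reaction at 2 as the redundant and release it; the primary structure is a cantilever fixed at 1.
Primary-structure tip deflection at 2 by superposition:
  triangular load, peak 23.4 at the free end: 11w₀L⁴/(120EI) = 6787/EI
  clockwise couple 114 at a = 6: M₀a(2L − a)/(2EI) = 3078/EI
  point load 58.5 at a = 5.62: Pa²(3L − a)/(6EI) = 5198/EI
  δ_0 = 15063/EI
Tip deflection under a unit load at 2: L³/(3EI) = 140.6/EI.
The prop prevents deflection at 2: R_2 = δ_0/δ_{22} = 15063/140.6 = 107.1 kN.

R_2 = 107.1 kN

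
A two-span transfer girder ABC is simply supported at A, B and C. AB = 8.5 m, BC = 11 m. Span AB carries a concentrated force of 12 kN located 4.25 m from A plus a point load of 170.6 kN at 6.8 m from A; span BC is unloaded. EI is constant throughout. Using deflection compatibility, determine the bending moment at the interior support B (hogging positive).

Take M_B as the redundant. Released structure: two simple spans AB and BC with a hinge at B.
End slopes at the hinge B, treating each span as simply supported:
  span AB: point load 12 at a = 4.25: Pab(L + a)/(6LEI) = 54.19/EI
  span AB: point load 170.6 at a = 6.8: Pab(L + a)/(6LEI) = 591.6/EI
  relative rotation θ_0 = (645.8 + 0)/EI = 645.8/EI
A unit hogging moment at B produces rotation L₁/(3EI) + L₂/(3EI) = 6.5/EI.
Compatibility: M_B·(L₁+L₂)/(3EI) = θ_0, giving M_B = 99.36 kN·m (hogging).

M_B = 99.36 kN·m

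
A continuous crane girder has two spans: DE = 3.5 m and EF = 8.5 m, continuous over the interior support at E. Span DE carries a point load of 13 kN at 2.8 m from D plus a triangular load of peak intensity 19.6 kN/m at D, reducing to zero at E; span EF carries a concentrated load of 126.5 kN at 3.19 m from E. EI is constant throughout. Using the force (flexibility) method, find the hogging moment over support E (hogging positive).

Release continuity at E by inserting a hinge; the redundant is the internal moment M_E. The primary structure is two simply-supported spans DE and EF.
Discontinuity in slope at E on the released structure — sum the simple-span end rotations:
  span DE: point load 13 at a = 2.8: Pab(L + a)/(6LEI) = 7.644/EI
  span DE: triangular load, peak 19.6: 7w₀L³/(360EI) = 16.34/EI
  span EF: point load 126.5 at a = 3.19: Pab(L + b)/(6LEI) = 580.2/EI
  relative rotation θ_0 = (23.98 + 580.2)/EI = 604.2/EI
A unit hogging moment at E produces rotation L₁/(3EI) + L₂/(3EI) = 4/EI.
Slope continuity at E: θ_0 = M_E·4/EI, so M_E = 604.2/4 = 151.1 kN·m (hogging).

M_E = 151.1 kN·m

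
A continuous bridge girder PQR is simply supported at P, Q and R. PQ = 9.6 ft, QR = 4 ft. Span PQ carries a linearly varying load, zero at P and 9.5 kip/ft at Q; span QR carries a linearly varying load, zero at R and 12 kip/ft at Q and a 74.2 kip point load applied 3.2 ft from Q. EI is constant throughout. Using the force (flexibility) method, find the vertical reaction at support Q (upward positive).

Take M_Q as the redundant. Released structure: two simple spans PQ and QR with a hinge at Q.
End slopes at the hinge Q, treating each span as simply supported:
  span PQ: triangular load, peak 9.5: w₀L³/(45EI) = 186.8/EI
  span QR: triangular load, peak 12: w₀L³/(45EI) = 17.07/EI
  span QR: point load 74.2 at a = 3.2: Pab(L + b)/(6LEI) = 37.99/EI
  relative rotation θ_0 = (186.8 + 55.06)/EI = 241.8/EI
A unit hogging moment at Q produces rotation L₁/(3EI) + L₂/(3EI) = 4.533/EI.
Compatibility: M_Q·(L₁+L₂)/(3EI) = θ_0, giving M_Q = 53.35 kip·ft (hogging).
Span PQ, ΣM about P with M_Q applied at Q: R_Q^{PQ}·9.6 = 291.8 + 53.35, so R_Q^{PQ} = 35.96 kip and R_P = 45.6 − 35.96 = 9.643 kip.
Span QR, ΣM about R: R_Q^{QR}·4 = 123.4 + 53.35, so R_Q^{QR} = 44.18 kip and R_R = 98.2 − 44.18 = 54.02 kip.
R_Q = 35.96 + 44.18 = 80.13 kip.

R_Q = 80.13 kip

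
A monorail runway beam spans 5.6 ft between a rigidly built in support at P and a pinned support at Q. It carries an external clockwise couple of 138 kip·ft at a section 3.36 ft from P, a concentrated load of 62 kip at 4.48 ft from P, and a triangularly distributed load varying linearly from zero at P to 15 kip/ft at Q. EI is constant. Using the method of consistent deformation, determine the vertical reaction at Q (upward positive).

R_Q = 97.8 kip

Remove the prop at Q; the released (primary) structure is a cantilever built in at P.
Downward deflection at the released point Q due to the loads:
  clockwise couple 138 at a = 3.36: M₀a(2L − a)/(2EI) = 1818/EI
  point load 62 at a = 4.48: Pa²(3L − a)/(6EI) = 2555/EI
  triangular load, peak 15 at the free end: 11w₀L⁴/(120EI) = 1352/EI
  δ_0 = 5725/EI
Tip deflection under a unit load at Q: L³/(3EI) = 58.54/EI.
Compatibility at Q: δ_0 − R_Q·δ_{QQ} = 0, so R_Q = 5725/58.54 = 97.8 kip.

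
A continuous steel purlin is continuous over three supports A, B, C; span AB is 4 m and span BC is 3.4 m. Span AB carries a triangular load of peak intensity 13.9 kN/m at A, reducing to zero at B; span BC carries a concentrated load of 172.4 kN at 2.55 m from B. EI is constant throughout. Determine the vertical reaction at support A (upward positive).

Release continuity at B by inserting a hinge; the redundant is the internal moment M_B. The primary structure is two simply-supported spans AB and BC.
Discontinuity in slope at B on the released structure — sum the simple-span end rotations:
  span AB: triangular load, peak 13.9: 7w₀L³/(360EI) = 17.3/EI
  span BC: point load 172.4 at a = 2.55: Pab(L + b)/(6LEI) = 77.85/EI
  relative rotation θ_0 = (17.3 + 77.85)/EI = 95.15/EI
A unit hogging moment at B produces rotation L₁/(3EI) + L₂/(3EI) = 2.467/EI.
Compatibility: M_B·(L₁+L₂)/(3EI) = θ_0, giving M_B = 38.57 kN·m (hogging).
Span AB, ΣM about A with M_B applied at B: R_B^{AB}·4 = 37.07 + 38.57, so R_B^{AB} = 18.91 kN and R_A = 27.8 − 18.91 = 8.89 kN.

R_A = 8.89 kN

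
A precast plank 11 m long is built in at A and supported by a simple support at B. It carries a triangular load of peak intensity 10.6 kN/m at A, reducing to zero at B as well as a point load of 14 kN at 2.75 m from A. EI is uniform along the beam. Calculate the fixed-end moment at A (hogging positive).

M_A = 110.8 kN·m

Release the roller at B. Primary structure: cantilever fixed at A.
Primary-structure tip deflection at B by superposition:
  triangular load, peak 10.6 at the fixed end: w₀L⁴/(30EI) = 5173/EI
  point load 14 at a = 2.75: Pa²(3L − a)/(6EI) = 533.8/EI
  δ_0 = 5707/EI
Flexibility coefficient — unit upward force at B: δ_{BB} = L³/(3EI) = 443.7/EI.
The prop prevents deflection at B: R_B = δ_0/δ_{BB} = 5707/443.7 = 12.86 kN.
Moment equilibrium about A: M_A = Σ(load moments about A) − R_B·L = 252.3 − 12.86×11 = 110.8 kN·m.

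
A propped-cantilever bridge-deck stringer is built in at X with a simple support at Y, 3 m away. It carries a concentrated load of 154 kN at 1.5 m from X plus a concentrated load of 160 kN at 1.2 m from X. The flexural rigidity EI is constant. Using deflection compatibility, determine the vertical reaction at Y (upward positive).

Choose R_Y as the redundant. The primary structure is the cantilever fixed at X.
Free-end deflection of the primary structure under the applied loading (downward +):
  point load 154 at a = 1.5: Pa²(3L − a)/(6EI) = 433.1/EI
  point load 160 at a = 1.2: Pa²(3L − a)/(6EI) = 299.5/EI
  δ_0 = 732.6/EI
Flexibility coefficient — unit upward force at Y: δ_{YY} = L³/(3EI) = 9/EI.
The prop prevents deflection at Y: R_Y = δ_0/δ_{YY} = 732.6/9 = 81.41 kN.

R_Y = 81.41 kN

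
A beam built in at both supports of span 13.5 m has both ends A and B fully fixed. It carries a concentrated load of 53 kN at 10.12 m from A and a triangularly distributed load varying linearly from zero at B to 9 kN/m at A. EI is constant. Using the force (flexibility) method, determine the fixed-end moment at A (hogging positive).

Release both end moments; the primary structure is a simply-supported span AB with redundants M_A and M_B.
Simple-span end rotations at A and B under the given loads:
  at A: point load 53 at a = 10.12: Pab(L + b)/(6LEI) = 377.8/EI
  at B: point load 53 at a = 10.12: Pab(L + a)/(6LEI) = 528.6/EI
  at A: triangular load, peak 9: w₀L³/(45EI) = 492.1/EI
  at B: triangular load, peak 9: 7w₀L³/(360EI) = 430.6/EI
  θ_A0 = 869.9/EI,  θ_B0 = 959.2/EI
Flexibility coefficients: a unit moment at one end gives L/(3EI) there and L/(6EI) at the far end, so f₁₁ = f₂₂ = 4.5/EI and f₁₂ = f₂₁ = 2.25/EI.
Compatibility — zero rotation at each built-in end:
  4.5 M_A + 2.25 M_B = 869.9
  2.25 M_A + 4.5 M_B = 959.2
Solving the pair gives M_A = 115.6 kN·m and M_B = 155.3 kN·m (hogging).

M_A = 115.6 kN·m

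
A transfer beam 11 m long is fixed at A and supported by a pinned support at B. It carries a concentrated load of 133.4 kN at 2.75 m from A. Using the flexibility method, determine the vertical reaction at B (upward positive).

R_B = 11.46 kN

Release the roller at B. Primary structure: cantilever fixed at A.
Free-end deflection of the primary structure under the applied loading (downward +):
  point load 133.4 at a = 2.75: Pa²(3L − a)/(6EI) = 5086/EI
Flexibility coefficient — unit upward force at B: δ_{BB} = L³/(3EI) = 443.7/EI.
The prop prevents deflection at B: R_B = δ_0/δ_{BB} = 5086/443.7 = 11.46 kN.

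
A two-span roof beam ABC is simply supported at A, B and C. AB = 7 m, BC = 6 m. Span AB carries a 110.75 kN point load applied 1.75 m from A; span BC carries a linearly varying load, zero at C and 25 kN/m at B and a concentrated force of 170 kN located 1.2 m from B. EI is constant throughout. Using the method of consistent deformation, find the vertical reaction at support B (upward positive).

R_B = 258.4 kN

Insert a hinge at B; M_B is the redundant, and each span becomes simply supported.
Discontinuity in slope at B on the released structure — sum the simple-span end rotations:
  span AB: point load 110.75 at a = 1.75: Pab(L + a)/(6LEI) = 212/EI
  span BC: triangular load, peak 25: w₀L³/(45EI) = 120/EI
  span BC: point load 170 at a = 1.2: Pab(L + b)/(6LEI) = 293.8/EI
  relative rotation θ_0 = (212 + 413.8)/EI = 625.7/EI
A unit hogging moment at B produces rotation L₁/(3EI) + L₂/(3EI) = 4.333/EI.
Slope continuity at B: θ_0 = M_B·4.333/EI, so M_B = 625.7/4.333 = 144.4 kN·m (hogging).
Span AB, ΣM about A with M_B applied at B: R_B^{AB}·7 = 193.8 + 144.4, so R_B^{AB} = 48.32 kN and R_A = 110.8 − 48.32 = 62.43 kN.
Span BC, ΣM about C: R_B^{BC}·6 = 1116 + 144.4, so R_B^{BC} = 210.1 kN and R_C = 245 − 210.1 = 34.93 kN.
R_B = 48.32 + 210.1 = 258.4 kN.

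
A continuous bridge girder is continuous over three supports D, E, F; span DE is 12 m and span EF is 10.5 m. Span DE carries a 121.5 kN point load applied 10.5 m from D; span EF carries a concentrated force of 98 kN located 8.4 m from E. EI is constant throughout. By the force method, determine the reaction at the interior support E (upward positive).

R_E = 148.4 kN

Insert a hinge at E; M_E is the redundant, and each span becomes simply supported.
Rotations at E on the released spans (each span's end-slope, ×1/EI):
  span DE: point load 121.5 at a = 10.5: Pab(L + a)/(6LEI) = 598/EI
  span EF: point load 98 at a = 8.4: Pab(L + b)/(6LEI) = 345.7/EI
  relative rotation θ_0 = (598 + 345.7)/EI = 943.8/EI
A unit hogging moment at E produces rotation L₁/(3EI) + L₂/(3EI) = 7.5/EI.
Slope continuity at E: θ_0 = M_E·7.5/EI, so M_E = 943.8/7.5 = 125.8 kN·m (hogging).
Span DE, ΣM about D with M_E applied at E: R_E^{DE}·12 = 1276 + 125.8, so R_E^{DE} = 116.8 kN and R_D = 121.5 − 116.8 = 4.701 kN.
Span EF, ΣM about F: R_E^{EF}·10.5 = 205.8 + 125.8, so R_E^{EF} = 31.58 kN and R_F = 98 − 31.58 = 66.42 kN.
R_E = 116.8 + 31.58 = 148.4 kN.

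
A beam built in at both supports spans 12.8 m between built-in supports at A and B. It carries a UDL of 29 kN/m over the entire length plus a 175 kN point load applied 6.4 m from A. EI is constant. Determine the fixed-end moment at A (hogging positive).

Take the two fixed-end moments M_A, M_B as redundants; the released structure is the simple span AB.
End rotations of the released simple span under the applied load (×1/EI):
  at A: UDL 29: wL³/(24EI) = 2534/EI
  at B: UDL 29: wL³/(24EI) = 2534/EI
  at A: point load 175 at a = 6.4: Pab(L + b)/(6LEI) = 1792/EI
  at B: point load 175 at a = 6.4: Pab(L + a)/(6LEI) = 1792/EI
  θ_A0 = 4326/EI,  θ_B0 = 4326/EI
Flexibility coefficients: a unit moment at one end gives L/(3EI) there and L/(6EI) at the far end, so f₁₁ = f₂₂ = 4.267/EI and f₁₂ = f₂₁ = 2.133/EI.
Compatibility — zero rotation at each built-in end:
  4.267 M_A + 2.133 M_B = 4326
  2.133 M_A + 4.267 M_B = 4326
Solving the pair gives M_A = 675.9 kN·m and M_B = 675.9 kN·m (hogging).

M_A = 675.9 kN·m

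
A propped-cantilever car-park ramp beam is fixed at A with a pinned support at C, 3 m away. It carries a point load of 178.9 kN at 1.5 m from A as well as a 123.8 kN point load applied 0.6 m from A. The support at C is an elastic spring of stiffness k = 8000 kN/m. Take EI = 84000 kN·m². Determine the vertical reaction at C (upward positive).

Release the roller at C. Primary structure: cantilever fixed at A.
Deflection at C on the released cantilever, summing each load's contribution:
  point load 178.9 at a = 1.5: Pa²(3L − a)/(6EI) = 503.2/EI
  point load 123.8 at a = 0.6: Pa²(3L − a)/(6EI) = 62.4/EI
  δ_0 = 565.6/EI
Tip deflection under a unit load at C: L³/(3EI) = 9/EI.
With EI = 84000 kN·m²: δ_0 = 0.006733 m and δ_{CC} = 0.000107 m/kN.
Compatibility — the spring shortens by R_C/k under the reaction it provides: δ_0 − R_C·δ_{CC} = R_C/k. With 1/k = 0.000125 m/kN, R_C = δ_0 / (δ_{CC} + 1/k) = 0.006733 / (0.000107 + 0.000125) = 29 kN.

R_C = 29 kN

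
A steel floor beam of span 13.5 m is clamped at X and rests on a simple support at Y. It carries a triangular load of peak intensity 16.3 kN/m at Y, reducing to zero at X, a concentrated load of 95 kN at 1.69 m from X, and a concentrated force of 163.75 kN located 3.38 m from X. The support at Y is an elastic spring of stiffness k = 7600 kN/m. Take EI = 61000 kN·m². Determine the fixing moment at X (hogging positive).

M_X = 678 kN·m

Release the roller at Y. Primary structure: cantilever fixed at X.
Deflection at Y on the released cantilever, summing each load's contribution:
  triangular load, peak 16.3 at the free end: 11w₀L⁴/(120EI) = 49629/EI
  point load 95 at a = 1.69: Pa²(3L − a)/(6EI) = 1755/EI
  point load 163.75 at a = 3.38: Pa²(3L − a)/(6EI) = 11574/EI
  δ_0 = 62958/EI
Flexibility coefficient — unit upward force at Y: δ_{YY} = L³/(3EI) = 820.1/EI.
With EI = 61000 kN·m²: δ_0 = 1.0321 m and δ_{YY} = 0.013445 m/kN.
Compatibility — the spring shortens by R_Y/k under the reaction it provides: δ_0 − R_Y·δ_{YY} = R_Y/k. With 1/k = 0.000132 m/kN, R_Y = δ_0 / (δ_{YY} + 1/k) = 1.0321 / (0.013445 + 0.000132) = 76.02 kN.
Moment equilibrium about X: M_X = Σ(load moments about X) − R_Y·L = 1704 − 76.02×13.5 = 678 kN·m.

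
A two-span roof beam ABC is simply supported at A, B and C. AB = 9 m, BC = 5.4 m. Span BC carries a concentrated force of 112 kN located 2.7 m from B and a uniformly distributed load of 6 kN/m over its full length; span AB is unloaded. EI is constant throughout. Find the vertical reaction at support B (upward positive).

R_B = 87.23 kN

Insert a hinge at B; M_B is the redundant, and each span becomes simply supported.
Rotations at B on the released spans (each span's end-slope, ×1/EI):
  span BC: point load 112 at a = 2.7: Pab(L + b)/(6LEI) = 204.1/EI
  span BC: UDL 6: wL³/(24EI) = 39.37/EI
  relative rotation θ_0 = (0 + 243.5)/EI = 243.5/EI
A unit hogging moment at B produces rotation L₁/(3EI) + L₂/(3EI) = 4.8/EI.
Compatibility: M_B·(L₁+L₂)/(3EI) = θ_0, giving M_B = 50.73 kN·m (hogging).
Span AB, ΣM about A with M_B applied at B: R_B^{AB}·9 = 0 + 50.73, so R_B^{AB} = 5.636 kN and R_A = 0 − 5.636 = -5.636 kN.
Span BC, ΣM about C: R_B^{BC}·5.4 = 389.9 + 50.73, so R_B^{BC} = 81.59 kN and R_C = 144.4 − 81.59 = 62.81 kN.
R_B = 5.636 + 81.59 = 87.23 kN.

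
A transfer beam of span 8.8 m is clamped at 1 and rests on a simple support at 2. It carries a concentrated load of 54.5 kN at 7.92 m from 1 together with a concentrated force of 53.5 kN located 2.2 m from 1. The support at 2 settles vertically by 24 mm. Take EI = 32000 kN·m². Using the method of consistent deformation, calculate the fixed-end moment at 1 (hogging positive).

Remove the prop at 2; the released (primary) structure is a cantilever built in at 1.
Downward deflection at the released point 2 due to the loads:
  point load 54.5 at a = 7.92: Pa²(3L − a)/(6EI) = 10529/EI
  point load 53.5 at a = 2.2: Pa²(3L − a)/(6EI) = 1044/EI
  δ_0 = 11574/EI
Tip deflection under a unit load at 2: L³/(3EI) = 227.2/EI.
With EI = 32000 kN·m²: δ_0 = 0.36168 m and δ_{22} = 0.007099 m/kN.
Compatibility — the beam at 2 must follow the support down by 0.024 m: δ_0 − R_2·δ_{22} = 0.024, so R_2 = (0.36168 − 0.024)/0.007099 = 47.57 kN.
Moment equilibrium about 1: M_1 = Σ(load moments about 1) − R_2·L = 549.3 − 47.57×8.8 = 130.7 kN·m.

M_1 = 130.7 kN·m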